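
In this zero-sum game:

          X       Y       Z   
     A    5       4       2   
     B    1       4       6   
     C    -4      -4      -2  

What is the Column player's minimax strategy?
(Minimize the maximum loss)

Column should play Y, value = 4

Work:
Column player minimizes Row's maximum payoff:
Column X: max payoff to Row = 5
Column Y: max payoff to Row = 4
Column Z: max payoff to Row = 6
Minimum is 4, achieved by column Y.
Minimax strategy: Y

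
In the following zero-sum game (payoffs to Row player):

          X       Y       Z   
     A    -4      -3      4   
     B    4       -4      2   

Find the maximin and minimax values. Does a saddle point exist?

Maximin = -4, Minimax = -3, Saddle: False

Work:
Row minimums: [-4, -4] → maximin = -4
Column maximums: [4, -3, 4] → minimax = -3
No saddle point (maximin ≠ minimax). Mixed strategy needed.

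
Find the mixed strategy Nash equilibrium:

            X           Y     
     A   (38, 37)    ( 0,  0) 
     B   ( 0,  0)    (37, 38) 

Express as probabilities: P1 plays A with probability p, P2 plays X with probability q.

p = 0.5067, q = 0.4933

Work:
Find probabilities that make opponent indifferent:
P2 chooses q to make P1 indifferent between A and B
P1 chooses p to make P2 indifferent between X and Y
Mixed NE: P1 plays (A: 0.5067, B: 0.4933), P2 plays (X: 0.4933, Y: 0.5067)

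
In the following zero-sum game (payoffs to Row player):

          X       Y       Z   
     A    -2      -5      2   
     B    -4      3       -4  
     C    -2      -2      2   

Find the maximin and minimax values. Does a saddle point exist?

Maximin = -2, Minimax = -2, Saddle: True

Work:
Row minimums: [-5, -4, -2] → maximin = -2
Column maximums: [-2, 3, 2] → minimax = -2
Saddle point exists! Game value = -2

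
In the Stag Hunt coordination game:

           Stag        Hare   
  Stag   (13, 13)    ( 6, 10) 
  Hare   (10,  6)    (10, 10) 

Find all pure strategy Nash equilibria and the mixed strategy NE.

Pure NE: (Stag, Stag) and (Hare, Hare); Mixed NE: p = 0.5714, q = 0.5714

Work:
Check pure NE:
(Stag, Stag): (13, 13) - no unilateral deviation beneficial
(Hare, Hare): (10, 10) - no unilateral deviation beneficial
Mixed NE: P1 plays Stag with p = 0.5714, P2 plays Stag with q = 0.5714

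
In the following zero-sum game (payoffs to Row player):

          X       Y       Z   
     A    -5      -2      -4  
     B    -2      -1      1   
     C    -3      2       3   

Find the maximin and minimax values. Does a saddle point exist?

Maximin = -2, Minimax = -2, Saddle: True

Work:
Row minimums: [-5, -2, -3] → maximin = -2
Column maximums: [-2, 2, 3] → minimax = -2
Saddle point exists! Game value = -2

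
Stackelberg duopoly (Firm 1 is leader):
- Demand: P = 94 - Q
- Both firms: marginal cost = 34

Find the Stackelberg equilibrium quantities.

q₁* (leader) = 30.0, q₂* (follower) = 15.0

Work:
Follower's reaction: q₂ = (a - c - q₁)/2
Leader substitutes: π₁ = q₁·(a - q₁ - (a-c-q₁)/2 - c)
FOC: q₁* = (94 - 34)/2 = 30.00
Then: q₂* = (94 - 34 - 30.0)/2 = 15.00
Leader has first-mover advantage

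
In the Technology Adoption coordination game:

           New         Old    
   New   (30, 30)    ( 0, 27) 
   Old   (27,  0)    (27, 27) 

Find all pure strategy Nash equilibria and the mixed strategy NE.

Pure NE: (New, New) and (Old, Old); Mixed NE: p = 0.9, q = 0.9

Work:
Check pure NE:
(New, New): (30, 30) - no unilateral deviation beneficial
(Old, Old): (27, 27) - no unilateral deviation beneficial
Mixed NE: P1 plays New with p = 0.9, P2 plays New with q = 0.9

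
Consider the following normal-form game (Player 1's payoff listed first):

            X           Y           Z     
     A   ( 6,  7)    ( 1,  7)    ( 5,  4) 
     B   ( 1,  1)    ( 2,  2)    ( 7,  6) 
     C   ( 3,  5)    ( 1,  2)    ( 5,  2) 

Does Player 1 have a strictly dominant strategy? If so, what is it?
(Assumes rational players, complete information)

No strictly dominant strategy exists for Player 1

Work:
A strategy strictly dominates another if it gives a strictly higher payoff against every opponent action. Compare each pair of P1's strategies column-by-column:
  A vs B: [6 vs 1, 1 vs 2, 5 vs 7] → A does not strictly dominate B (column Y: 1 ≤ 2)
  A vs C: [6 vs 3, 1 vs 1, 5 vs 5] → A does not strictly dominate C (column Y: 1 ≤ 1)
  B vs A: [1 vs 6, 2 vs 1, 7 vs 5] → B does not strictly dominate A (column X: 1 ≤ 6)
  B vs C: [1 vs 3, 2 vs 1, 7 vs 5] → B does not strictly dominate C (column X: 1 ≤ 3)
  C vs A: [3 vs 6, 1 vs 1, 5 vs 5] → C does not strictly dominate A (column X: 3 ≤ 6)
  C vs B: [3 vs 1, 1 vs 2, 5 vs 7] → C does not strictly dominate B (column Y: 1 ≤ 2)
No single strategy strictly dominates all others → no strictly dominant strategy.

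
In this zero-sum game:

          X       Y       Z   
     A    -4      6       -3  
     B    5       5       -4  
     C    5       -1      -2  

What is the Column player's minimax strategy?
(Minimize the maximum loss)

Column should play Z, value = -2

Work:
Column player minimizes Row's maximum payoff:
Column X: max payoff to Row = 5
Column Y: max payoff to Row = 6
Column Z: max payoff to Row = -2
Minimum is -2, achieved by column Z.
Minimax strategy: Z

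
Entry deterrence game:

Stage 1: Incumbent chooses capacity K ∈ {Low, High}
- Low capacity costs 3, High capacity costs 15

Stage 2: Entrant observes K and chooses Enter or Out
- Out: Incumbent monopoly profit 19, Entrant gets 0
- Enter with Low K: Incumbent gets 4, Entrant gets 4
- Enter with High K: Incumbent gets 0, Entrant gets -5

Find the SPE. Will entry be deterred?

SPE: (High, Enter|Low, Out|High); Entry deterred. Incumbent net profit = 4

Work:
After Low K: Entrant enters (4 > 0)
After High K: Entrant stays out (-5 < 0)
Incumbent: Low → 4−3=1, High → 19−15=4
Incumbent chooses High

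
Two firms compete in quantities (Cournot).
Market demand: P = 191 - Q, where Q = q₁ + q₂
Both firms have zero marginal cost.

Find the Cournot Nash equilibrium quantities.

q₁* = q₂* = 63.67; P* = 63.67

Work:
Profit: π_i = P·q_i = (a - q_i - q_j)·q_i
FOC: ∂π_i/∂q_i = a - 2q_i - q_j = 0
Reaction function: q_i = (191 - q_j)/2
Symmetry: q* = 191/3 = 63.67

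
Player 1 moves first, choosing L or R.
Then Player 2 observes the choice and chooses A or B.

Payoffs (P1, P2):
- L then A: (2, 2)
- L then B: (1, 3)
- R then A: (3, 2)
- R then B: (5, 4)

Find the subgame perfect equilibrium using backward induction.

P1 plays R, P2 plays B after L and B after R; Payoff (5, 4)

Work:
Backward induction:
After L: P2 chooses B → P1 gets 1
After R: P2 chooses B → P1 gets 5
P1 chooses R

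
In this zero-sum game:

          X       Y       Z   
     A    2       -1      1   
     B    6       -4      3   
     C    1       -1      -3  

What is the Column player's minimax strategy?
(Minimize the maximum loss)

Column should play Y, value = -1

Work:
Column player minimizes Row's maximum payoff:
Column X: max payoff to Row = 6
Column Y: max payoff to Row = -1
Column Z: max payoff to Row = 3
Minimum is -1, achieved by column Y.
Minimax strategy: Y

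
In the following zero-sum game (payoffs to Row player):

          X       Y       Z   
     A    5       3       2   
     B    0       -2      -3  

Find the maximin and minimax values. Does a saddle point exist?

Maximin = 2, Minimax = 2, Saddle: True

Work:
Row minimums: [2, -3] → maximin = 2
Column maximums: [5, 3, 2] → minimax = 2
Saddle point exists! Game value = 2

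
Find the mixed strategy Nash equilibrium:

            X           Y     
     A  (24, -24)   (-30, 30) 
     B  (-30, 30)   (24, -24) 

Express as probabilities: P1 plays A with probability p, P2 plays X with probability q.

p = 0.5, q = 0.5

Work:
Find probabilities that make opponent indifferent:
P2 chooses q to make P1 indifferent between A and B
P1 chooses p to make P2 indifferent between X and Y
Mixed NE: P1 plays (A: 0.5, B: 0.5), P2 plays (X: 0.5, Y: 0.5)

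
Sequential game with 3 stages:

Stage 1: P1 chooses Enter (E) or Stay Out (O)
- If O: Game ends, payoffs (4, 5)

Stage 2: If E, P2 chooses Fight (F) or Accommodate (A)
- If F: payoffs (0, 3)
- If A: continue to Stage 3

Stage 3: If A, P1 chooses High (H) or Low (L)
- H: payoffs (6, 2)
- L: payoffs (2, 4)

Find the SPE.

SPE: (O, F, H); Outcome (4, 5)

Work:
Stage 3: P1 chooses H (6 vs 2)
Stage 2: P2: F->3, A->2 (anticipating H). Choose F
Stage 1: P1: O->4, E->0 (anticipating F, H). Choose O
SPE path: O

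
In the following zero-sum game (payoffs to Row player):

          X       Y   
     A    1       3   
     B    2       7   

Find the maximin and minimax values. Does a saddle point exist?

Maximin = 2, Minimax = 2, Saddle: True

Work:
Row minimums: [1, 2] → maximin = 2
Column maximums: [2, 7] → minimax = 2
Saddle point exists! Game value = 2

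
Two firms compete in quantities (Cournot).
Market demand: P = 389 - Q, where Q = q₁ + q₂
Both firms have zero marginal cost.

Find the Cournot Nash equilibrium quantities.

q₁* = q₂* = 129.67; P* = 129.67

Work:
Profit: π_i = P·q_i = (a - q_i - q_j)·q_i
FOC: ∂π_i/∂q_i = a - 2q_i - q_j = 0
Reaction function: q_i = (389 - q_j)/2
Symmetry: q* = 389/3 = 129.67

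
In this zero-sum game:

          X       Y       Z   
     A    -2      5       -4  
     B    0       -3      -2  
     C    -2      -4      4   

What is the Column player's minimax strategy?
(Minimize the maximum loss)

Column should play X, value = 0

Work:
Column player minimizes Row's maximum payoff:
Column X: max payoff to Row = 0
Column Y: max payoff to Row = 5
Column Z: max payoff to Row = 4
Minimum is 0, achieved by column X.
Minimax strategy: X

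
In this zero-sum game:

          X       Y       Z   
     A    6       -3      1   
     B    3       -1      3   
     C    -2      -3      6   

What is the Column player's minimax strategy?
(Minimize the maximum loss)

Column should play Y, value = -1

Work:
Column player minimizes Row's maximum payoff:
Column X: max payoff to Row = 6
Column Y: max payoff to Row = -1
Column Z: max payoff to Row = 6
Minimum is -1, achieved by column Y.
Minimax strategy: Y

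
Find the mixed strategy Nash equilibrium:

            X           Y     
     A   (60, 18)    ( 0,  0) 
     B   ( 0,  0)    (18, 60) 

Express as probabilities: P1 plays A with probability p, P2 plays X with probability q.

p = 0.7692, q = 0.2308

Work:
Find probabilities that make opponent indifferent:
P2 chooses q to make P1 indifferent between A and B
P1 chooses p to make P2 indifferent between X and Y
Mixed NE: P1 plays (A: 0.7692, B: 0.2308), P2 plays (X: 0.2308, Y: 0.7692)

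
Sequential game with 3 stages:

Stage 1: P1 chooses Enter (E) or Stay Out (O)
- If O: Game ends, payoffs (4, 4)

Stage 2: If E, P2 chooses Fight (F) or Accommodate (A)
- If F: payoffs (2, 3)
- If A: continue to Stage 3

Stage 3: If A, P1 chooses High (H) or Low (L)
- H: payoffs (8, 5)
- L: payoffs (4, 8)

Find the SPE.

SPE: (E, A, H); Outcome (8, 5)

Work:
Stage 3: P1 chooses H (8 vs 4)
Stage 2: P2: F->3, A->5 (anticipating H). Choose A
Stage 1: P1: O->4, E->8 (anticipating A, H). Choose E
SPE path: E -> A -> H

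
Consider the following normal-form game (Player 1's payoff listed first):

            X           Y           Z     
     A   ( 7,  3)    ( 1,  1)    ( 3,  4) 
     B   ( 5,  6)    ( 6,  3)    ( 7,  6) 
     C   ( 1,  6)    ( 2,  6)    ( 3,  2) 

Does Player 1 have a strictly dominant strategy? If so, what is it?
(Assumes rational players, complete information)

No strictly dominant strategy exists for Player 1

Work:
A strategy strictly dominates another if it gives a strictly higher payoff against every opponent action. Compare each pair of P1's strategies column-by-column:
  A vs B: [7 vs 5, 1 vs 6, 3 vs 7] → A does not strictly dominate B (column Y: 1 ≤ 6)
  A vs C: [7 vs 1, 1 vs 2, 3 vs 3] → A does not strictly dominate C (column Y: 1 ≤ 2)
  B vs A: [5 vs 7, 6 vs 1, 7 vs 3] → B does not strictly dominate A (column X: 5 ≤ 7)
  B vs C: [5 vs 1, 6 vs 2, 7 vs 3] → B strictly dominates C
  C vs A: [1 vs 7, 2 vs 1, 3 vs 3] → C does not strictly dominate A (column X: 1 ≤ 7)
  C vs B: [1 vs 5, 2 vs 6, 3 vs 7] → C does not strictly dominate B (column X: 1 ≤ 5)
No single strategy strictly dominates all others → no strictly dominant strategy.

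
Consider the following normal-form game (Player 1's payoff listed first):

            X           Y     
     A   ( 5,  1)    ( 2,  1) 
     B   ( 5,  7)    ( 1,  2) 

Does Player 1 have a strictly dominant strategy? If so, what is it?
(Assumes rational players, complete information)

No strictly dominant strategy exists for Player 1

Work:
A strategy strictly dominates another if it gives a strictly higher payoff against every opponent action. Compare each pair of P1's strategies column-by-column:
  A vs B: [5 vs 5, 2 vs 1] → A does not strictly dominate B (column X: 5 ≤ 5)
  B vs A: [5 vs 5, 1 vs 2] → B does not strictly dominate A (column X: 5 ≤ 5)
No single strategy strictly dominates all others → no strictly dominant strategy.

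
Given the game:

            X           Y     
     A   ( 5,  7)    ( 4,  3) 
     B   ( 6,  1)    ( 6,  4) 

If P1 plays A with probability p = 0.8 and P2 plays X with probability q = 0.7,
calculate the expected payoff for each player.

E[P1] = 4.96, E[P2] = 5.02

Work:
E[P1] = p·q·π₁(A,X) + p·(1-q)·π₁(A,Y) + (1-p)·q·π₁(B,X) + (1-p)·(1-q)·π₁(B,Y)
= 0.8·0.7·5 + 0.8·0.3·4 + 0.2·0.7·6 + 0.2·0.3·6
= 4.96

E[P2] = 5.02 (similar calculation)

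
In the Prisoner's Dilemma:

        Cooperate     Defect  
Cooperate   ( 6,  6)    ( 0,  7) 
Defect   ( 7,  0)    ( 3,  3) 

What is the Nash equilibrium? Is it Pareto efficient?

(Defect, Defect) is NE; not Pareto efficient

Work:
Defect dominates Cooperate for both players:
If P2 cooperates: Defect (7) > Cooperate (6)
If P2 defects: Defect (3) > Cooperate (0)
NE: (Defect, Defect) with payoff (3, 3)
But (Cooperate, Cooperate) = (6, 6) Pareto dominates (3, 3)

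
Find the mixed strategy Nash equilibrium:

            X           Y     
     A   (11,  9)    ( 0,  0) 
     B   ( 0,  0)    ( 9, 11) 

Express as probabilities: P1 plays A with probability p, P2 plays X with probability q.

p = 0.55, q = 0.45

Work:
Find probabilities that make opponent indifferent:
P2 chooses q to make P1 indifferent between A and B
P1 chooses p to make P2 indifferent between X and Y
Mixed NE: P1 plays (A: 0.55, B: 0.45), P2 plays (X: 0.45, Y: 0.55)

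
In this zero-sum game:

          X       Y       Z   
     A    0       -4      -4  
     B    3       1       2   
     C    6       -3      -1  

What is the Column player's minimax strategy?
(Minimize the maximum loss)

Column should play Y, value = 1

Work:
Column player minimizes Row's maximum payoff:
Column X: max payoff to Row = 6
Column Y: max payoff to Row = 1
Column Z: max payoff to Row = 2
Minimum is 1, achieved by column Y.
Minimax strategy: Y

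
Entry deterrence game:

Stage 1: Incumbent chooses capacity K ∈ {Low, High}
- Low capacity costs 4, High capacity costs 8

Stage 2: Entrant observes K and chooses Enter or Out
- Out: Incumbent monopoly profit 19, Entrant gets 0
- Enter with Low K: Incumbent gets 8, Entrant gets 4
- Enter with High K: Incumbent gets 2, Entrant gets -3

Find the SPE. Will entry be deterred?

SPE: (High, Enter|Low, Out|High); Entry deterred. Incumbent net profit = 11

Work:
After Low K: Entrant enters (4 > 0)
After High K: Entrant stays out (-3 < 0)
Incumbent: Low → 8−4=4, High → 19−8=11
Incumbent chooses High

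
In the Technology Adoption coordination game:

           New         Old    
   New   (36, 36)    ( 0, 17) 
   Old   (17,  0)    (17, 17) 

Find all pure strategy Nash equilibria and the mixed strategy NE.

Pure NE: (New, New) and (Old, Old); Mixed NE: p = 0.4722, q = 0.4722

Work:
Check pure NE:
(New, New): (36, 36) - no unilateral deviation beneficial
(Old, Old): (17, 17) - no unilateral deviation beneficial
Mixed NE: P1 plays New with p = 0.4722, P2 plays New with q = 0.4722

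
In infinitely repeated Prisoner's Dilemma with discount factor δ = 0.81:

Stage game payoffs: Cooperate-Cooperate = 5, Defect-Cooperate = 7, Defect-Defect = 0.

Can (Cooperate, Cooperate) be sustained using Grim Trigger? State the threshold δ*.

δ* = 0.2857; since δ = 0.81 ≥ 0.2857, cooperation can be sustained

Work:
For Grim Trigger:
Cooperate forever: 5/(1-δ)
Defect then punished: 7 + 0·δ/(1-δ)
Need: 5/(1-δ) ≥ 7 + 0·δ/(1-δ)
Solving: δ ≥ (T-R)/(T-P) = (7-5)/(7-0) = 0.2857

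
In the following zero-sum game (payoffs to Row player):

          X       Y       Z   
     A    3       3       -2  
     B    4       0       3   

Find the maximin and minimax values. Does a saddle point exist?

Maximin = 0, Minimax = 3, Saddle: False

Work:
Row minimums: [-2, 0] → maximin = 0
Column maximums: [4, 3, 3] → minimax = 3
No saddle point (maximin ≠ minimax). Mixed strategy needed.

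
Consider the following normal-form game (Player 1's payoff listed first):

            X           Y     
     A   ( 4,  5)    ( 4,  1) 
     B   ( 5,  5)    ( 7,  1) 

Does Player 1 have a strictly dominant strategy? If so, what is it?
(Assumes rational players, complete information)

Yes, Player 1's strictly dominant strategy is B

Work:
A strategy strictly dominates another if it gives a strictly higher payoff against every opponent action. Compare each pair of P1's strategies column-by-column:
  A vs B: [4 vs 5, 4 vs 7] → A does not strictly dominate B (column X: 4 ≤ 5)
  B vs A: [5 vs 4, 7 vs 4] → B strictly dominates A
B strictly dominates every other strategy → strictly dominant.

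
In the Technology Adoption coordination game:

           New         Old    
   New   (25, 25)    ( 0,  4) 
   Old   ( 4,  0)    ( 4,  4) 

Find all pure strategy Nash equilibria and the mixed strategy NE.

Pure NE: (New, New) and (Old, Old); Mixed NE: p = 0.16, q = 0.16

Work:
Check pure NE:
(New, New): (25, 25) - no unilateral deviation beneficial
(Old, Old): (4, 4) - no unilateral deviation beneficial
Mixed NE: P1 plays New with p = 0.16, P2 plays New with q = 0.16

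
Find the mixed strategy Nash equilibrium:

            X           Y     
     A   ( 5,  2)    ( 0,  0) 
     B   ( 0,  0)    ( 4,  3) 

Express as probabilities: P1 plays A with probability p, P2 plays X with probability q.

p = 0.6, q = 0.4444

Work:
Find probabilities that make opponent indifferent:
P2 chooses q to make P1 indifferent between A and B
P1 chooses p to make P2 indifferent between X and Y
Mixed NE: P1 plays (A: 0.6, B: 0.4), P2 plays (X: 0.4444, Y: 0.5556)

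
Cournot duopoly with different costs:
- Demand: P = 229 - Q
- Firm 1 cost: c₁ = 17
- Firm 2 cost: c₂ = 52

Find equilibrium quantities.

q₁* = 82.33, q₂* = 47.33

Work:
Reaction: q₁ = (229 - 17 - q₂)/2
Reaction: q₂ = (229 - 52 - q₁)/2
Solve simultaneously:
q₁* = (229 - 2×17 + 52)/3 = 82.33
q₂* = (229 - 2×52 + 17)/3 = 47.33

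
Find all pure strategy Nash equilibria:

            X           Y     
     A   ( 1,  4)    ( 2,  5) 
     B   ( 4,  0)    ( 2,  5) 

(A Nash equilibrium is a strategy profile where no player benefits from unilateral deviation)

Nash equilibrium: (A, Y), (B, Y)

Work:
Best responses:
  P1 vs X: payoffs [1, 4] → best response B (payoff 4)
  P1 vs Y: payoffs [2, 2] → best response A/B (payoff 2)
  P2 vs A: payoffs [4, 5] → best response Y (payoff 5)
  P2 vs B: payoffs [0, 5] → best response Y (payoff 5)
Mutual best responses: (A,Y), (B,Y) → Nash equilibria.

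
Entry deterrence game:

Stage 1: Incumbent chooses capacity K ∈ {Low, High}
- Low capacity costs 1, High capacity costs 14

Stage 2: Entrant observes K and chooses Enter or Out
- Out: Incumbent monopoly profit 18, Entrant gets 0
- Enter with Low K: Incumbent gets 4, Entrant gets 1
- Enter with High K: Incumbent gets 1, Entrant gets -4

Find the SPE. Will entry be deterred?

SPE: (High, Enter|Low, Out|High); Entry deterred. Incumbent net profit = 4

Work:
After Low K: Entrant enters (1 > 0)
After High K: Entrant stays out (-4 < 0)
Incumbent: Low → 4−1=3, High → 18−14=4
Incumbent chooses High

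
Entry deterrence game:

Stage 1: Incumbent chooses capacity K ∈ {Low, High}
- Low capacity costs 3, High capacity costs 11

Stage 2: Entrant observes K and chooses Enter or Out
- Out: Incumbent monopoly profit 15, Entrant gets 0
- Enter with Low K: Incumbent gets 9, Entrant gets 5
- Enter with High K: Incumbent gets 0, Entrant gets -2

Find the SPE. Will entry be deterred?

SPE: (Low, Enter|Low, Out|High); Entry not deterred. Incumbent net profit = 6, Entrant gets 5

Work:
After Low K: Entrant enters (5 > 0)
After High K: Entrant stays out (-2 < 0)
Incumbent: Low → 9−3=6, High → 15−11=4
Incumbent chooses Low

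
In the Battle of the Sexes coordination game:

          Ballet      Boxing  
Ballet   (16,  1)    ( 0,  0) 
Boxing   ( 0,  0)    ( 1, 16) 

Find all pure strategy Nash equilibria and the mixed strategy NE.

Pure NE: (Ballet, Ballet) and (Boxing, Boxing); Mixed NE: p = 0.9412, q = 0.0588

Work:
Check pure NE:
(Ballet, Ballet): (16, 1) - no unilateral deviation beneficial
(Boxing, Boxing): (1, 16) - no unilateral deviation beneficial
Mixed NE: P1 plays Ballet with p = 0.9412, P2 plays Ballet with q = 0.0588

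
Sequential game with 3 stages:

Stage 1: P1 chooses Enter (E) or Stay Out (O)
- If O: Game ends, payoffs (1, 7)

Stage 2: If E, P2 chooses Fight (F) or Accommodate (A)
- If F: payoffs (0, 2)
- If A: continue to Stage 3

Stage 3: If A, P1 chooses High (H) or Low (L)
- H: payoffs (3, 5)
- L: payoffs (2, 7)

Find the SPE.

SPE: (E, A, H); Outcome (3, 5)

Work:
Stage 3: P1 chooses H (3 vs 2)
Stage 2: P2: F->2, A->5 (anticipating H). Choose A
Stage 1: P1: O->1, E->3 (anticipating A, H). Choose E
SPE path: E -> A -> H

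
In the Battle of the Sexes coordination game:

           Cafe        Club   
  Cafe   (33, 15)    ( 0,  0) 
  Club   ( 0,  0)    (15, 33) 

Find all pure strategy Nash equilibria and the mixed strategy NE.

Pure NE: (Cafe, Cafe) and (Club, Club); Mixed NE: p = 0.6875, q = 0.3125

Work:
Check pure NE:
(Cafe, Cafe): (33, 15) - no unilateral deviation beneficial
(Club, Club): (15, 33) - no unilateral deviation beneficial
Mixed NE: P1 plays Cafe with p = 0.6875, P2 plays Cafe with q = 0.3125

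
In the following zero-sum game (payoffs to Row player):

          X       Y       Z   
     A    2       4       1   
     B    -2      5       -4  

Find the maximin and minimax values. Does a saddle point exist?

Maximin = 1, Minimax = 1, Saddle: True

Work:
Row minimums: [1, -4] → maximin = 1
Column maximums: [2, 5, 1] → minimax = 1
Saddle point exists! Game value = 1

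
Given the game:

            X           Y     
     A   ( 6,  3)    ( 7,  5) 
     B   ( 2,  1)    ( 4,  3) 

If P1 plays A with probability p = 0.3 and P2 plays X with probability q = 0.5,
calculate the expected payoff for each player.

E[P1] = 4.05, E[P2] = 2.6

Work:
E[P1] = p·q·π₁(A,X) + p·(1-q)·π₁(A,Y) + (1-p)·q·π₁(B,X) + (1-p)·(1-q)·π₁(B,Y)
= 0.3·0.5·6 + 0.3·0.5·7 + 0.7·0.5·2 + 0.7·0.5·4
= 4.05

E[P2] = 2.6 (similar calculation)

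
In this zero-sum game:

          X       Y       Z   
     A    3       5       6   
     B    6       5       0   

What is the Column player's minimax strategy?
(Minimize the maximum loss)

Column should play Y, value = 5

Work:
Column player minimizes Row's maximum payoff:
Column X: max payoff to Row = 6
Column Y: max payoff to Row = 5
Column Z: max payoff to Row = 6
Minimum is 5, achieved by column Y.
Minimax strategy: Y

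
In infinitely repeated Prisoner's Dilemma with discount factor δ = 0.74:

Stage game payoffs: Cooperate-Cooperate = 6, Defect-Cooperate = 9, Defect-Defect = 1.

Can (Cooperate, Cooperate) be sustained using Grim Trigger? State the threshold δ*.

δ* = 0.375; since δ = 0.74 ≥ 0.375, cooperation can be sustained

Work:
For Grim Trigger:
Cooperate forever: 6/(1-δ)
Defect then punished: 9 + 1·δ/(1-δ)
Need: 6/(1-δ) ≥ 9 + 1·δ/(1-δ)
Solving: δ ≥ (T-R)/(T-P) = (9-6)/(9-1) = 0.375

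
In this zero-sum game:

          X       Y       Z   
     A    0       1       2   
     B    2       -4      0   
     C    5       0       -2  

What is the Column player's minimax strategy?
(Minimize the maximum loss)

Column should play Y, value = 1

Work:
Column player minimizes Row's maximum payoff:
Column X: max payoff to Row = 5
Column Y: max payoff to Row = 1
Column Z: max payoff to Row = 2
Minimum is 1, achieved by column Y.
Minimax strategy: Y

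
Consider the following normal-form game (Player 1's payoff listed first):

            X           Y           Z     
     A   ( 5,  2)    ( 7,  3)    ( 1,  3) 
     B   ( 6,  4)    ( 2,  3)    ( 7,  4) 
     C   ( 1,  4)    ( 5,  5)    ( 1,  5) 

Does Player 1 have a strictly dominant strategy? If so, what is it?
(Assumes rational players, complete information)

No strictly dominant strategy exists for Player 1

Work:
A strategy strictly dominates another if it gives a strictly higher payoff against every opponent action. Compare each pair of P1's strategies column-by-column:
  A vs B: [5 vs 6, 7 vs 2, 1 vs 7] → A does not strictly dominate B (column X: 5 ≤ 6)
  A vs C: [5 vs 1, 7 vs 5, 1 vs 1] → A does not strictly dominate C (column Z: 1 ≤ 1)
  B vs A: [6 vs 5, 2 vs 7, 7 vs 1] → B does not strictly dominate A (column Y: 2 ≤ 7)
  B vs C: [6 vs 1, 2 vs 5, 7 vs 1] → B does not strictly dominate C (column Y: 2 ≤ 5)
  C vs A: [1 vs 5, 5 vs 7, 1 vs 1] → C does not strictly dominate A (column X: 1 ≤ 5)
  C vs B: [1 vs 6, 5 vs 2, 1 vs 7] → C does not strictly dominate B (column X: 1 ≤ 6)
No single strategy strictly dominates all others → no strictly dominant strategy.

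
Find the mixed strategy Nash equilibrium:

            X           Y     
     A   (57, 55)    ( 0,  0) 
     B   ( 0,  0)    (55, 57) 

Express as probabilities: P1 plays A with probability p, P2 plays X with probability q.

p = 0.5089, q = 0.4911

Work:
Find probabilities that make opponent indifferent:
P2 chooses q to make P1 indifferent between A and B
P1 chooses p to make P2 indifferent between X and Y
Mixed NE: P1 plays (A: 0.5089, B: 0.4911), P2 plays (X: 0.4911, Y: 0.5089)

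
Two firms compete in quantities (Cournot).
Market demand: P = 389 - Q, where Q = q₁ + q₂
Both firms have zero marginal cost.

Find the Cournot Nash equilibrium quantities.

q₁* = q₂* = 129.67; P* = 129.67

Work:
Profit: π_i = P·q_i = (a - q_i - q_j)·q_i
FOC: ∂π_i/∂q_i = a - 2q_i - q_j = 0
Reaction function: q_i = (389 - q_j)/2
Symmetry: q* = 389/3 = 129.67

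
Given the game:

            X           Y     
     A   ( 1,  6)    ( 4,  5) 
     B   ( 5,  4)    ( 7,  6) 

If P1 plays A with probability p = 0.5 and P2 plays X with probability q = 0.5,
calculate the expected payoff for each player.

E[P1] = 4.25, E[P2] = 5.25

Work:
E[P1] = p·q·π₁(A,X) + p·(1-q)·π₁(A,Y) + (1-p)·q·π₁(B,X) + (1-p)·(1-q)·π₁(B,Y)
= 0.5·0.5·1 + 0.5·0.5·4 + 0.5·0.5·5 + 0.5·0.5·7
= 4.25

E[P2] = 5.25 (similar calculation)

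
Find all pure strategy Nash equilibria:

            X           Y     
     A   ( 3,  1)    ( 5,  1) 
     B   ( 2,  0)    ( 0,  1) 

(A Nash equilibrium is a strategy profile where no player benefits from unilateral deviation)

Nash equilibrium: (A, X), (A, Y)

Work:
Best responses:
  P1 vs X: payoffs [3, 2] → best response A (payoff 3)
  P1 vs Y: payoffs [5, 0] → best response A (payoff 5)
  P2 vs A: payoffs [1, 1] → best response X/Y (payoff 1)
  P2 vs B: payoffs [0, 1] → best response Y (payoff 1)
Mutual best responses: (A,X), (A,Y) → Nash equilibria.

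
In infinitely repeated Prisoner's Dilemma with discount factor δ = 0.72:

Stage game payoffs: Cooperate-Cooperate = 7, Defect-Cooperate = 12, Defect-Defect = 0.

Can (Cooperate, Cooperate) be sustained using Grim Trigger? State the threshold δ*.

δ* = 0.4167; since δ = 0.72 ≥ 0.4167, cooperation can be sustained

Work:
For Grim Trigger:
Cooperate forever: 7/(1-δ)
Defect then punished: 12 + 0·δ/(1-δ)
Need: 7/(1-δ) ≥ 12 + 0·δ/(1-δ)
Solving: δ ≥ (T-R)/(T-P) = (12-7)/(12-0) = 0.4167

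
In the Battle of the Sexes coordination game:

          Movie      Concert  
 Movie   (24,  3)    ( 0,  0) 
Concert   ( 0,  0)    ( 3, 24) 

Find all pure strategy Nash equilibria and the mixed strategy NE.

Pure NE: (Movie, Movie) and (Concert, Concert); Mixed NE: p = 0.8889, q = 0.1111

Work:
Check pure NE:
(Movie, Movie): (24, 3) - no unilateral deviation beneficial
(Concert, Concert): (3, 24) - no unilateral deviation beneficial
Mixed NE: P1 plays Movie with p = 0.8889, P2 plays Movie with q = 0.1111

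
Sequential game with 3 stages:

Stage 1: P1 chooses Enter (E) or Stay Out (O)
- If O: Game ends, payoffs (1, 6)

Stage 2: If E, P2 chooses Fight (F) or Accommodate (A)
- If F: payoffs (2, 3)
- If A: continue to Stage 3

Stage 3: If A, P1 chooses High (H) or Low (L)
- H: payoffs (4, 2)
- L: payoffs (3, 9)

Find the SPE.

SPE: (E, F, H); Outcome (2, 3)

Work:
Stage 3: P1 chooses H (4 vs 3)
Stage 2: P2: F->3, A->2 (anticipating H). Choose F
Stage 1: P1: O->1, E->2 (anticipating F, H). Choose E
SPE path: E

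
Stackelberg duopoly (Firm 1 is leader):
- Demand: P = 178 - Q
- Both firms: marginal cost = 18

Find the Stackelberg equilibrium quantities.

q₁* (leader) = 80.0, q₂* (follower) = 40.0

Work:
Follower's reaction: q₂ = (a - c - q₁)/2
Leader substitutes: π₁ = q₁·(a - q₁ - (a-c-q₁)/2 - c)
FOC: q₁* = (178 - 18)/2 = 80.00
Then: q₂* = (178 - 18 - 80.0)/2 = 40.00
Leader has first-mover advantage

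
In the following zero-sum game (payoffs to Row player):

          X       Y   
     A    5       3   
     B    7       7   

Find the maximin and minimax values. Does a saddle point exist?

Maximin = 7, Minimax = 7, Saddle: True

Work:
Row minimums: [3, 7] → maximin = 7
Column maximums: [7, 7] → minimax = 7
Saddle point exists! Game value = 7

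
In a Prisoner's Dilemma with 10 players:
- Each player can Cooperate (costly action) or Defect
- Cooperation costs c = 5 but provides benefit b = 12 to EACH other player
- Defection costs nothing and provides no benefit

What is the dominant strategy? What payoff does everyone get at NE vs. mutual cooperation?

Dominant: Defect; NE payoff = 0; Coop payoff = 103

Work:
Defect dominates (saves cost c = 5, benefit to others is external)
NE: All defect → everyone gets 0
If all cooperate: each receives (9)×12 - 5 = 103
Social dilemma: 103 > 0 but NE gives 0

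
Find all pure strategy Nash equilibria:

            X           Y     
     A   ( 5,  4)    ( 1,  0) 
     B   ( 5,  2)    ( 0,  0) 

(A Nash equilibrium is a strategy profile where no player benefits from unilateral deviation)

Nash equilibrium: (A, X), (B, X)

Work:
Best responses:
  P1 vs X: payoffs [5, 5] → best response A/B (payoff 5)
  P1 vs Y: payoffs [1, 0] → best response A (payoff 1)
  P2 vs A: payoffs [4, 0] → best response X (payoff 4)
  P2 vs B: payoffs [2, 0] → best response X (payoff 2)
Mutual best responses: (A,X), (B,X) → Nash equilibria.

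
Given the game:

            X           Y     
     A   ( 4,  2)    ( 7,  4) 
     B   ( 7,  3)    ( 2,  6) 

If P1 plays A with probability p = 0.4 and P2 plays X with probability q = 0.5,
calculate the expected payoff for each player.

E[P1] = 4.9, E[P2] = 3.9

Work:
E[P1] = p·q·π₁(A,X) + p·(1-q)·π₁(A,Y) + (1-p)·q·π₁(B,X) + (1-p)·(1-q)·π₁(B,Y)
= 0.4·0.5·4 + 0.4·0.5·7 + 0.6·0.5·7 + 0.6·0.5·2
= 4.9

E[P2] = 3.9 (similar calculation)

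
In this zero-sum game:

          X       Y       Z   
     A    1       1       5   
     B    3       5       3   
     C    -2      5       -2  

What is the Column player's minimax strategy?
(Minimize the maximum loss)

Column should play X, value = 3

Work:
Column player minimizes Row's maximum payoff:
Column X: max payoff to Row = 3
Column Y: max payoff to Row = 5
Column Z: max payoff to Row = 5
Minimum is 3, achieved by column X.
Minimax strategy: X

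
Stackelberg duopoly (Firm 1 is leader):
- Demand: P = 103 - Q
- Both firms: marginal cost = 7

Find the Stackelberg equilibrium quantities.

q₁* (leader) = 48.0, q₂* (follower) = 24.0

Work:
Follower's reaction: q₂ = (a - c - q₁)/2
Leader substitutes: π₁ = q₁·(a - q₁ - (a-c-q₁)/2 - c)
FOC: q₁* = (103 - 7)/2 = 48.00
Then: q₂* = (103 - 7 - 48.0)/2 = 24.00
Leader has first-mover advantage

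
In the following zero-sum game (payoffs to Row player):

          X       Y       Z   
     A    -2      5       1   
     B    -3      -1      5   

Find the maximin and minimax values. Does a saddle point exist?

Maximin = -2, Minimax = -2, Saddle: True

Work:
Row minimums: [-2, -3] → maximin = -2
Column maximums: [-2, 5, 5] → minimax = -2
Saddle point exists! Game value = -2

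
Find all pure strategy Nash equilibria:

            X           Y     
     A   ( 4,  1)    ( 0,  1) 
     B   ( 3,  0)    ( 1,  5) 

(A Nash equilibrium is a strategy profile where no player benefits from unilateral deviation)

Nash equilibrium: (A, X), (B, Y)

Work:
Best responses:
  P1 vs X: payoffs [4, 3] → best response A (payoff 4)
  P1 vs Y: payoffs [0, 1] → best response B (payoff 1)
  P2 vs A: payoffs [1, 1] → best response X/Y (payoff 1)
  P2 vs B: payoffs [0, 5] → best response Y (payoff 5)
Mutual best responses: (A,X), (B,Y) → Nash equilibria.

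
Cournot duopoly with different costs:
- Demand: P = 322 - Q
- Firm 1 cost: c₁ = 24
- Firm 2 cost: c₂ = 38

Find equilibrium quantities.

q₁* = 104.0, q₂* = 90.0

Work:
Reaction: q₁ = (322 - 24 - q₂)/2
Reaction: q₂ = (322 - 38 - q₁)/2
Solve simultaneously:
q₁* = (322 - 2×24 + 38)/3 = 104.0
q₂* = (322 - 2×38 + 24)/3 = 90.0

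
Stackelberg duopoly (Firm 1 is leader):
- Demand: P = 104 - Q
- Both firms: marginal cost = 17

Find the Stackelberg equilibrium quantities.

q₁* (leader) = 43.5, q₂* (follower) = 21.75

Work:
Follower's reaction: q₂ = (a - c - q₁)/2
Leader substitutes: π₁ = q₁·(a - q₁ - (a-c-q₁)/2 - c)
FOC: q₁* = (104 - 17)/2 = 43.50
Then: q₂* = (104 - 17 - 43.5)/2 = 21.75
Leader has first-mover advantage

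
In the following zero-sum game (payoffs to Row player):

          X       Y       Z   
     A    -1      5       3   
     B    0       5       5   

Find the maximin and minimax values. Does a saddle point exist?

Maximin = 0, Minimax = 0, Saddle: True

Work:
Row minimums: [-1, 0] → maximin = 0
Column maximums: [0, 5, 5] → minimax = 0
Saddle point exists! Game value = 0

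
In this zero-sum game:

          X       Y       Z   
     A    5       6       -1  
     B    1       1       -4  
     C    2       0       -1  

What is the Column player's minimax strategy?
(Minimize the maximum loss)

Column should play Z, value = -1

Work:
Column player minimizes Row's maximum payoff:
Column X: max payoff to Row = 5
Column Y: max payoff to Row = 6
Column Z: max payoff to Row = -1
Minimum is -1, achieved by column Z.
Minimax strategy: Z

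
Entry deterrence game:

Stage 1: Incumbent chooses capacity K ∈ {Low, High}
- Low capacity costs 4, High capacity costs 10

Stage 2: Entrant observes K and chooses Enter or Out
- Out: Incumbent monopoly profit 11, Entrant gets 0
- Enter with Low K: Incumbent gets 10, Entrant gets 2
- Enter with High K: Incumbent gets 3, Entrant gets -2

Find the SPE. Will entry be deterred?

SPE: (Low, Enter|Low, Out|High); Entry not deterred. Incumbent net profit = 6, Entrant gets 2

Work:
After Low K: Entrant enters (2 > 0)
After High K: Entrant stays out (-2 < 0)
Incumbent: Low → 10−4=6, High → 11−10=1
Incumbent chooses Low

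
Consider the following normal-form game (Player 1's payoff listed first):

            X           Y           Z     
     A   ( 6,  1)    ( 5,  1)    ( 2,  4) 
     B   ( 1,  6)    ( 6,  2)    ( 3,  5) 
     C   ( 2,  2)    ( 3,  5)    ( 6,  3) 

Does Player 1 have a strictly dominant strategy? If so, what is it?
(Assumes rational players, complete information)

No strictly dominant strategy exists for Player 1

Work:
A strategy strictly dominates another if it gives a strictly higher payoff against every opponent action. Compare each pair of P1's strategies column-by-column:
  A vs B: [6 vs 1, 5 vs 6, 2 vs 3] → A does not strictly dominate B (column Y: 5 ≤ 6)
  A vs C: [6 vs 2, 5 vs 3, 2 vs 6] → A does not strictly dominate C (column Z: 2 ≤ 6)
  B vs A: [1 vs 6, 6 vs 5, 3 vs 2] → B does not strictly dominate A (column X: 1 ≤ 6)
  B vs C: [1 vs 2, 6 vs 3, 3 vs 6] → B does not strictly dominate C (column X: 1 ≤ 2)
  C vs A: [2 vs 6, 3 vs 5, 6 vs 2] → C does not strictly dominate A (column X: 2 ≤ 6)
  C vs B: [2 vs 1, 3 vs 6, 6 vs 3] → C does not strictly dominate B (column Y: 3 ≤ 6)
No single strategy strictly dominates all others → no strictly dominant strategy.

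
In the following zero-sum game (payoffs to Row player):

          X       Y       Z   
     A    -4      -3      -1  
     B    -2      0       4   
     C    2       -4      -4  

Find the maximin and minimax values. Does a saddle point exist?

Maximin = -2, Minimax = 0, Saddle: False

Work:
Row minimums: [-4, -2, -4] → maximin = -2
Column maximums: [2, 0, 4] → minimax = 0
No saddle point (maximin ≠ minimax). Mixed strategy needed.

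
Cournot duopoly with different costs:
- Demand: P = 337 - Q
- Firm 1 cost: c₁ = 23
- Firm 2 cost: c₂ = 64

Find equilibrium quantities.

q₁* = 118.33, q₂* = 77.33

Work:
Reaction: q₁ = (337 - 23 - q₂)/2
Reaction: q₂ = (337 - 64 - q₁)/2
Solve simultaneously:
q₁* = (337 - 2×23 + 64)/3 = 118.33
q₂* = (337 - 2×64 + 23)/3 = 77.33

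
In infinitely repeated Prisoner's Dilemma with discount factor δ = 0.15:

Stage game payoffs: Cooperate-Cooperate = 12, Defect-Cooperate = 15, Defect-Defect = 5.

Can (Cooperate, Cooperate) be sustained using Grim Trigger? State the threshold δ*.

δ* = 0.3; since δ = 0.15 < 0.3, cooperation cannot be sustained

Work:
For Grim Trigger:
Cooperate forever: 12/(1-δ)
Defect then punished: 15 + 5·δ/(1-δ)
Need: 12/(1-δ) ≥ 15 + 5·δ/(1-δ)
Solving: δ ≥ (T-R)/(T-P) = (15-12)/(15-5) = 0.3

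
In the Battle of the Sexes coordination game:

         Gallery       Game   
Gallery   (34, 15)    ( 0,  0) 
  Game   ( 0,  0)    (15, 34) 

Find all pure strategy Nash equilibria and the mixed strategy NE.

Pure NE: (Gallery, Gallery) and (Game, Game); Mixed NE: p = 0.6939, q = 0.3061

Work:
Check pure NE:
(Gallery, Gallery): (34, 15) - no unilateral deviation beneficial
(Game, Game): (15, 34) - no unilateral deviation beneficial
Mixed NE: P1 plays Gallery with p = 0.6939, P2 plays Gallery with q = 0.3061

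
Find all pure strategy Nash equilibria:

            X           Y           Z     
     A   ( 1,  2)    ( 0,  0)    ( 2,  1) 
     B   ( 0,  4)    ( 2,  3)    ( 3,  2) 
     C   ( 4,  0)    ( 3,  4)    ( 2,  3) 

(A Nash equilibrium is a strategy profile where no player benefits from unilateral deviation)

Nash equilibrium: (C, Y)

Work:
Best responses:
  P1 vs X: payoffs [1, 0, 4] → best response C (payoff 4)
  P1 vs Y: payoffs [0, 2, 3] → best response C (payoff 3)
  P1 vs Z: payoffs [2, 3, 2] → best response B (payoff 3)
  P2 vs A: payoffs [2, 0, 1] → best response X (payoff 2)
  P2 vs B: payoffs [4, 3, 2] → best response X (payoff 4)
  P2 vs C: payoffs [0, 4, 3] → best response Y (payoff 4)
Mutual best responses: (C,Y) → Nash equilibria.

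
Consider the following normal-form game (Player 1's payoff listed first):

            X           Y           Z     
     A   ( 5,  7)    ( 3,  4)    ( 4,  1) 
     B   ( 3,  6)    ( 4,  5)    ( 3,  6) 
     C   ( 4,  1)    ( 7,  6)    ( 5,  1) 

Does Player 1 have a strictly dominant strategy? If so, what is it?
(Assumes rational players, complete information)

No strictly dominant strategy exists for Player 1

Work:
A strategy strictly dominates another if it gives a strictly higher payoff against every opponent action. Compare each pair of P1's strategies column-by-column:
  A vs B: [5 vs 3, 3 vs 4, 4 vs 3] → A does not strictly dominate B (column Y: 3 ≤ 4)
  A vs C: [5 vs 4, 3 vs 7, 4 vs 5] → A does not strictly dominate C (column Y: 3 ≤ 7)
  B vs A: [3 vs 5, 4 vs 3, 3 vs 4] → B does not strictly dominate A (column X: 3 ≤ 5)
  B vs C: [3 vs 4, 4 vs 7, 3 vs 5] → B does not strictly dominate C (column X: 3 ≤ 4)
  C vs A: [4 vs 5, 7 vs 3, 5 vs 4] → C does not strictly dominate A (column X: 4 ≤ 5)
  C vs B: [4 vs 3, 7 vs 4, 5 vs 3] → C strictly dominates B
No single strategy strictly dominates all others → no strictly dominant strategy.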